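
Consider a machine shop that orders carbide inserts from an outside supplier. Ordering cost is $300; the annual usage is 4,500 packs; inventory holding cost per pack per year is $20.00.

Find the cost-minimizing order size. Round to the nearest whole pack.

2DS/H = 2·4,500·300/20 = 135,000.00
EOQ = √135,000.00 ≈ 367.42

367 packs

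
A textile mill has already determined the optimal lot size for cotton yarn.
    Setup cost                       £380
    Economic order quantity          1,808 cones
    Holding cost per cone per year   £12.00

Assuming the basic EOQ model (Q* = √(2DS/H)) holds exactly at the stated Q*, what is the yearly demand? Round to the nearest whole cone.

51,614 cones per year

EOQ relation: Q² = 2DS/H, so rearrange for the unknown.
D = Q²H / (2S) = 1,808² × 12 / (2 × 380) = 51,613.64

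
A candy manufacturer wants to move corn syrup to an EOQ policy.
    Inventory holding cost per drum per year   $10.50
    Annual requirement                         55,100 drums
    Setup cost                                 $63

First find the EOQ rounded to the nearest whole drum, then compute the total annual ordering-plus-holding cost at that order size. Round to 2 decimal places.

$8,537.99

EOQ = √(2DS/H) = √(2 × 55,100 × 63 / 10.5)
    = √(661,200.00) ≈ 813.14 → Q = 813 drums
Orders/yr = 55,100/813 = 67.774; ordering cost = 67.774 × $63 = $4,269.74
Average inventory = 813/2 = 406.5; holding cost = 406.5 × $10.5 = $4,268.25
Total = $4,269.74 + $4,268.25 = $8,537.99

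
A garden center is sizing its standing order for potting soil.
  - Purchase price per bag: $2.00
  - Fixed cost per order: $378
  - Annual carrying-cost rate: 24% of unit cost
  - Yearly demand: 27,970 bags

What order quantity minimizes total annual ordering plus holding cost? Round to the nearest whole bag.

6,637 bags

Holding cost per bag per year: H = 24% × $2 = $0.4800
Optimal lot size Q* = (2 × 27,970 × $378 / $0.48)^½ ≈ 6,637.22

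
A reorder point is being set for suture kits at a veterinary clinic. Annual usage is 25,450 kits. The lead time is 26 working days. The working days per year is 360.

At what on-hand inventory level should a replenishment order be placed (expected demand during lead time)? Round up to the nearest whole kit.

Daily demand d = 25,450 / 360 = 70.694 kits/day
Demand during lead time = 70.694 × 26 = 1,838.06
Reorder point = 1,838.06 → round up

1,839 kits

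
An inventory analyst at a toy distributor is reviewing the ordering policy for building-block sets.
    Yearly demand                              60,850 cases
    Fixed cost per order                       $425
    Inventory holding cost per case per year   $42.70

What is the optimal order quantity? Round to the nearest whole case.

1,101 cases

EOQ = √(2DS/H) = √(2 × 60,850 × 425 / 42.7)
    = √(1,211,299.77) ≈ 1,100.59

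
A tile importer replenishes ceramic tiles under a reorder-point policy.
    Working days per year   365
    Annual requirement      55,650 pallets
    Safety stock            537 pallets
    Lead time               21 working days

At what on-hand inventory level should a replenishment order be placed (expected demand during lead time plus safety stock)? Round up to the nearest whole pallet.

3,739 pallets

Daily demand d = 55,650 / 365 = 152.466 pallets/day
Demand during lead time = 152.466 × 21 = 3,201.78
Reorder point = 3,201.78 + 537 = 3,738.78 → round up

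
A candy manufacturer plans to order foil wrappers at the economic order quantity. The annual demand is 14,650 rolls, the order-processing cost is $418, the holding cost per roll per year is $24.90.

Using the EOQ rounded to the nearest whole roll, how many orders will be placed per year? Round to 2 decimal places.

20.90 orders per year

EOQ = √(2DS/H) = √(2 × 14,650 × 418 / 24.9)
    = √(491,863.45) ≈ 701.33 → Q = 701
N = D/Q = 14,650/701 ≈ 20.899 orders/yr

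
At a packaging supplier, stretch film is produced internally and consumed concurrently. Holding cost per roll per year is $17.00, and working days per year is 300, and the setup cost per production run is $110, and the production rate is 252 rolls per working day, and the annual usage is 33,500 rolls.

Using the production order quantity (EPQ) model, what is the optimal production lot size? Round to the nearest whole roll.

882 rolls

d = 33,500/300 = 111.6667 rolls/day;  effective holding cost H(1 − d/p) = 17·(1 − 111.6667/252) = 9.46693
Q* = √(2DS / H_eff) = √(2·33,500·110 / 9.46693) ≈ 882.33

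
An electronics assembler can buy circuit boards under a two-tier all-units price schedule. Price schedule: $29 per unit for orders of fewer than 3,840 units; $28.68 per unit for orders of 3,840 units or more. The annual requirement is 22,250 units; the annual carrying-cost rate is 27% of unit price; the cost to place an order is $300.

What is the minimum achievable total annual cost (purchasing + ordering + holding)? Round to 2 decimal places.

H₁ = 27%×$29 = $7.8300;  H₂ = 27%×$28.68 = $7.7436
EOQ₁ = √(2×22,250×300/7.8300) = 1,305.75  (< 3,840, feasible at tier 1)
EOQ₂ = √(2×22,250×300/7.7436) = 1,313.01  (< 3,840 → use Q = 3,840 at tier-2 price)
TC(tier 1 (EOQ₁), Q≈1,305.7) = $655,474.02
TC(tier 2, Q≈3,840.0) = $654,735.99
Minimum at tier 2: $654,735.99

$654,735.99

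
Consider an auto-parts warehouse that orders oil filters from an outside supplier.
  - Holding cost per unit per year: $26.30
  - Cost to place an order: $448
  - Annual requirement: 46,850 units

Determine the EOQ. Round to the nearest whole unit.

Optimal lot size Q* = (2 × 46,850 × $448 / $26.3)^½ ≈ 1,263.37

1,263 units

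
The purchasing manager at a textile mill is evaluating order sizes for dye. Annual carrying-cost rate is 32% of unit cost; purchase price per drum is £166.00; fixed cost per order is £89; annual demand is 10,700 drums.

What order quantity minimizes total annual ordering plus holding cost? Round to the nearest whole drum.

189 drums

H = i·C = 0.32 × £166 = £53.1200 per drum-year
Optimal lot size Q* = (2 × 10,700 × £89 / £53.12)^½ ≈ 189.35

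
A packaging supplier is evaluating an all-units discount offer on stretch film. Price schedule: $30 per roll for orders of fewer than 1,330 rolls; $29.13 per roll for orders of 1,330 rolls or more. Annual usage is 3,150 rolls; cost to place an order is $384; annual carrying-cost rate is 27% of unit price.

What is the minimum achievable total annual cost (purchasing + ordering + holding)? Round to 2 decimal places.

$97,899.27

H₁ = 27%×$30 = $8.1000;  H₂ = 27%×$29.13 = $7.8651
EOQ₁ = √(2×3,150×384/8.1000) = 546.50  (< 1,330, feasible at tier 1)
EOQ₂ = √(2×3,150×384/7.8651) = 554.60  (< 1,330 → use Q = 1,330 at tier-2 price)
TC(tier 1 (EOQ₁), Q≈546.5) = $98,926.68
TC(tier 2, Q≈1,330.0) = $97,899.27
Minimum at tier 2: $97,899.27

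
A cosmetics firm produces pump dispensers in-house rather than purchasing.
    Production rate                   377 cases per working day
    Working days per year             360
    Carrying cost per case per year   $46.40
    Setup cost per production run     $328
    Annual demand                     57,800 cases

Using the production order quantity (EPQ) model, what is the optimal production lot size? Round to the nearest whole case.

1,193 cases

Daily demand d = 57,800/360 = 160.556; p = 377; 1 − d/p = 0.57412
EPQ = √(2DS / (H(1 − d/p)))
    = √(2 × 57,800 × 328 / (46.4 × 0.57412)) ≈ 1,193.04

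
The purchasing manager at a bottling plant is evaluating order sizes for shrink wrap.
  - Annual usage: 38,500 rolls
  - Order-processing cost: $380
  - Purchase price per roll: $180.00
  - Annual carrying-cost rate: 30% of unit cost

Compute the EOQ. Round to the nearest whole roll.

Carrying cost H = $180 × 30% = $54.0000/roll/yr
EOQ = √(2DS/H) = √(2 × 38,500 × 380 / 54)
    = √(541,851.85) ≈ 736.11

736 rolls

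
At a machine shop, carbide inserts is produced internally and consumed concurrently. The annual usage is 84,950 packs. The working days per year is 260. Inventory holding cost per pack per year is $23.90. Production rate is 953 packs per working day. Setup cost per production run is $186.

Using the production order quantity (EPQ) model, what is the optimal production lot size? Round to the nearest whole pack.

Daily demand d = 84,950/260 = 326.731; p = 953; 1 − d/p = 0.65716
EPQ = √(2DS / (H(1 − d/p)))
    = √(2 × 84,950 × 186 / (23.9 × 0.65716)) ≈ 1,418.47

1,418 packs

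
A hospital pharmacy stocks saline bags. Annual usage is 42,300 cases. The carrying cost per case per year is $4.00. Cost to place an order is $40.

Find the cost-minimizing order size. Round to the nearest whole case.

Optimal lot size Q* = (2 × 42,300 × $40 / $4)^½ ≈ 919.78

920 cases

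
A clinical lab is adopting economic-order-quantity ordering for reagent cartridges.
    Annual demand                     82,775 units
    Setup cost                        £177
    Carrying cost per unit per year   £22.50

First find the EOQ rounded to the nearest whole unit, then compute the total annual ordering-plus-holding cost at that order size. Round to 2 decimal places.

EOQ = √(2DS/H) = √(2 × 82,775 × 177 / 22.5)
    = √(1,302,326.67) ≈ 1,141.20 → Q = 1,141 units
Ordering: D/Q × S = 82,775/1,141 × £177 = £12,840.64
Holding:  Q/2 × H = 1,141/2 × £22.5 = £12,836.25
Total = £12,840.64 + £12,836.25 = £25,676.89

£25,676.89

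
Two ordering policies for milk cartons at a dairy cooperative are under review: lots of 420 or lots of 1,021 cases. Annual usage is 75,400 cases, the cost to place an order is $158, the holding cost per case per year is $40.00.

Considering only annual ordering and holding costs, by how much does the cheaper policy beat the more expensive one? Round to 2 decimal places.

$4,676.59

For each Q, cost = (D/Q)·S + (Q/2)·H.
TC(420) = (75,400/420)×158 + (420/2)×40 = $36,764.76
TC(1,021) = (75,400/1,021)×158 + (1,021/2)×40 = $32,088.17
Lots of 1,021 are cheaper by $4,676.59.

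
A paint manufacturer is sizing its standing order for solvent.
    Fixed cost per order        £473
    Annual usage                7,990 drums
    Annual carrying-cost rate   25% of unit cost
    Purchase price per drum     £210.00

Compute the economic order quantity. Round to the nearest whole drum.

Holding cost per drum per year: H = 25% × £210 = £52.5000
2DS/H = 2·7,990·473/52.5 = 143,972.19
EOQ = √143,972.19 ≈ 379.44

379 drums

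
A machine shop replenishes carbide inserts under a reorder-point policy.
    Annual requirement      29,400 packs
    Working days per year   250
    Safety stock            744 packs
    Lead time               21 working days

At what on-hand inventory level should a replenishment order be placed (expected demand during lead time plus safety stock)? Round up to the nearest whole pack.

Daily demand d = 29,400 / 250 = 117.600 packs/day
Demand during lead time = 117.600 × 21 = 2,469.60
Reorder point = 2,469.60 + 744 = 3,213.60 → round up

3,214 packs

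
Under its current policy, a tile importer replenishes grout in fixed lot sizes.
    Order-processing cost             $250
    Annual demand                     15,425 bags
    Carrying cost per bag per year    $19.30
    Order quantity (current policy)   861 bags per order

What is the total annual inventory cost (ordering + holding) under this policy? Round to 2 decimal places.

$12,787.45

Ordering: D/Q × S = 15,425/861 × $250 = $4,478.80
Holding:  Q/2 × H = 861/2 × $19.3 = $8,308.65
Total = $4,478.80 + $8,308.65 = $12,787.45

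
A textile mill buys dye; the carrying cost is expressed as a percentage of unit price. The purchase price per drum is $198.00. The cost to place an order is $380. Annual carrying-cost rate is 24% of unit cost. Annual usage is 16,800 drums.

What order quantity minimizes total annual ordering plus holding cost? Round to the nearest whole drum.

Carrying cost H = $198 × 24% = $47.5200/drum/yr
Q* = √(2·D·S / H) = √(2·16,800·380 / 47.52) = √268,686.9 ≈ 518.35

518 drums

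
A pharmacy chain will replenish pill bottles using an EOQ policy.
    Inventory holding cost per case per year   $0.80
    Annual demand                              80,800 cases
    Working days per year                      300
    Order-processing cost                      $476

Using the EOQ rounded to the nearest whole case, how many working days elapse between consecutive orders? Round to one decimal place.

Q* = √(2·D·S / H) = √(2·80,800·476 / 0.8) = √96,152,000.0 ≈ 9,805.71 → Q = 9,806 cases
T = Q/D × 300 days = 9,806/80,800 × 300 = 36.408 days

36.4 days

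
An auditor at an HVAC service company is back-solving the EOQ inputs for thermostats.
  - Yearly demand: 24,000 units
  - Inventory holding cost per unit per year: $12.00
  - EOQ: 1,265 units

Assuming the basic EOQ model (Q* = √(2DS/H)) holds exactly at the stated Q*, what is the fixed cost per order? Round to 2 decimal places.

EOQ relation: Q² = 2DS/H, so rearrange for the unknown.
S = Q²H / (2D) = 1,265² × 12 / (2 × 24,000) = 400.0562

$400.06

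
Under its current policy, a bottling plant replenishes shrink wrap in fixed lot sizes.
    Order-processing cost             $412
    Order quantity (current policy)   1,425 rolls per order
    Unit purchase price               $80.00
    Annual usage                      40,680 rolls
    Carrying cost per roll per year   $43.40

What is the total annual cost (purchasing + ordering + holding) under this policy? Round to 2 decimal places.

Ordering: D/Q × S = 40,680/1,425 × $412 = $11,761.52
Holding:  Q/2 × H = 1,425/2 × $43.4 = $30,922.50
Purchase cost = D·C = 40,680 × 80 = $3,254,400.00
Total = $11,761.52 + $30,922.50 + $3,254,400.00 = $3,297,084.02

$3,297,084.02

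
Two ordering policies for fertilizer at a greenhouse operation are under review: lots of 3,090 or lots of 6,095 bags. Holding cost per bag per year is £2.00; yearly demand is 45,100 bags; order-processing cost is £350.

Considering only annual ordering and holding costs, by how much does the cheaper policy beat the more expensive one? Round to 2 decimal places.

Annual cost at Q: ordering D·S/Q plus holding Q·H/2.
TC(3,090) = (45,100/3,090)×350 + (3,090/2)×2 = £8,198.41
TC(6,095) = (45,100/6,095)×350 + (6,095/2)×2 = £8,684.83
Lots of 3,090 are cheaper by £486.41.

£486.41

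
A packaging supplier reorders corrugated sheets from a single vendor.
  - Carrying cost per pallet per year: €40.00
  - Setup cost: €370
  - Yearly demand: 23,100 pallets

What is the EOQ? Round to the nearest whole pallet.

Optimal lot size Q* = (2 × 23,100 × €370 / €40)^½ ≈ 653.72

654 pallets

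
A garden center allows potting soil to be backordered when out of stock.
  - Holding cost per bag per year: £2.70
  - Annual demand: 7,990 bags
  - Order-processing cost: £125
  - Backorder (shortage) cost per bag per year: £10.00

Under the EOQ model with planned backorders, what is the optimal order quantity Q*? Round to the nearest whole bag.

Q* = √(2DS/H) · √((H + b)/b)
   = √(2 × 7,990 × 125 / 2.7) · √((2.7 + 10) / 10)
   = 860.125 × 1.1269 ≈ 969.31

969 bags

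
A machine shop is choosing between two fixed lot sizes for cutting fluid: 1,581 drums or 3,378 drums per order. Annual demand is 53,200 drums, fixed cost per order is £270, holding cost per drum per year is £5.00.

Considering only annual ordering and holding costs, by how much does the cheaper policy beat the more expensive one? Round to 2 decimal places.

£340.67

TC(Q) = (D/Q)S + (Q/2)H
TC(1,581) = (53,200/1,581)×270 + (1,581/2)×5 = £13,037.89
TC(3,378) = (53,200/3,378)×270 + (3,378/2)×5 = £12,697.22
Cheaper: Q = 3,378.  Difference = £340.67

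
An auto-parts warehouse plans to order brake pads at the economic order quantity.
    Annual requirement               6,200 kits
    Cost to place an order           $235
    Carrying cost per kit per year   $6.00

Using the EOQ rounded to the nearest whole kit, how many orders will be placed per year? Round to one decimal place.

8.9 orders per year

EOQ = √(2DS/H) = √(2 × 6,200 × 235 / 6)
    = √(485,666.67) ≈ 696.90 → Q = 697
N = D/Q = 6,200/697 ≈ 8.895 orders/yr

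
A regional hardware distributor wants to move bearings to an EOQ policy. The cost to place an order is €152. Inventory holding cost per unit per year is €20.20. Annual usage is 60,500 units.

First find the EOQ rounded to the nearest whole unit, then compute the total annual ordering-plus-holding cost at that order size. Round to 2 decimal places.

€19,274.81

Optimal lot size Q* = (2 × 60,500 × €152 / €20.2)^½ ≈ 954.20 → Q = 954 units
Annual ordering cost = (D/Q)·S = (60,500/954) × 152 = €9,639.41
Annual holding cost  = (Q/2)·H = (954/2) × 20.2 = €9,635.40
Total = €9,639.41 + €9,635.40 = €19,274.81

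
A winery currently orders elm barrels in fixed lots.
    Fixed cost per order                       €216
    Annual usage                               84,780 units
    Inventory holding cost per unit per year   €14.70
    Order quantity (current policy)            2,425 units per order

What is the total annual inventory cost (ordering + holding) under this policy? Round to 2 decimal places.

€25,375.29

Ordering: D/Q × S = 84,780/2,425 × €216 = €7,551.54
Holding:  Q/2 × H = 2,425/2 × €14.7 = €17,823.75
Total = €7,551.54 + €17,823.75 = €25,375.29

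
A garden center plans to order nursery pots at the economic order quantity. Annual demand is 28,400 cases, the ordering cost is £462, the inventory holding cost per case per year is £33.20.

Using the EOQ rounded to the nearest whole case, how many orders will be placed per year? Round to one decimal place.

Optimal lot size Q* = (2 × 28,400 × £462 / £33.2)^½ ≈ 889.05 → Q = 889
Orders per year = D/Q = 28,400 / 889 = 31.946

31.9 orders per year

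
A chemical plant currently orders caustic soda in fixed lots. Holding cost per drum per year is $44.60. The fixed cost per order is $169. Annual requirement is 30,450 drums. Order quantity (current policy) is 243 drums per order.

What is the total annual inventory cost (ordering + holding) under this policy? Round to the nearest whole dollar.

$26,596

Ordering: D/Q × S = 30,450/243 × $169 = $21,177.16
Holding:  Q/2 × H = 243/2 × $44.6 = $5,418.90
Total = $21,177.16 + $5,418.90 = $26,596.06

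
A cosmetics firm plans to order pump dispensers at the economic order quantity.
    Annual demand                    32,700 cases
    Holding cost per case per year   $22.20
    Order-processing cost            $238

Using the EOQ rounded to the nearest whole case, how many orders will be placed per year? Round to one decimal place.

39.1 orders per year

EOQ = √(2DS/H) = √(2 × 32,700 × 238 / 22.2)
    = √(701,135.14) ≈ 837.34 → Q = 837
N = D/Q = 32,700/837 ≈ 39.068 orders/yr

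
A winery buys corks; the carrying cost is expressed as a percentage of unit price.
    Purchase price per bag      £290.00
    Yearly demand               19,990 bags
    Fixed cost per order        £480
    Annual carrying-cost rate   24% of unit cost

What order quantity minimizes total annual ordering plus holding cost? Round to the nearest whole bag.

525 bags

H = i·C = 0.24 × £290 = £69.6000 per bag-year
Optimal lot size Q* = (2 × 19,990 × £480 / £69.6)^½ ≈ 525.09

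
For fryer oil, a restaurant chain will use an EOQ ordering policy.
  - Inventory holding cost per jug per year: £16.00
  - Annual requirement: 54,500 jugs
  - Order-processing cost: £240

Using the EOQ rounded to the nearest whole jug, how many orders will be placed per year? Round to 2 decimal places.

EOQ = √(2DS/H) = √(2 × 54,500 × 240 / 16)
    = √(1,635,000.00) ≈ 1,278.67 → Q = 1,279
Orders per year = D/Q = 54,500 / 1,279 = 42.611

42.61 orders per year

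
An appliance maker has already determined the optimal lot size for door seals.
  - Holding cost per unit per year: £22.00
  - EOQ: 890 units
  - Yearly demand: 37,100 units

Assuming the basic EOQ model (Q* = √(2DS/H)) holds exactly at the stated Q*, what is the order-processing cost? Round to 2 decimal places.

£234.85

EOQ relation: Q² = 2DS/H, so rearrange for the unknown.
S = Q²H / (2D) = 890² × 22 / (2 × 37,100) = 234.8544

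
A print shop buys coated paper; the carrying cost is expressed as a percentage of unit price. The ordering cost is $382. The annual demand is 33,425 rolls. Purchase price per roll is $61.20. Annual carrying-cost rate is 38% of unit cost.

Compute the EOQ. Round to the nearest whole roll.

1,048 rolls

H = i·C = 0.38 × $61.2 = $23.2560 per roll-year
Optimal lot size Q* = (2 × 33,425 × $382 / $23.256)^½ ≈ 1,047.89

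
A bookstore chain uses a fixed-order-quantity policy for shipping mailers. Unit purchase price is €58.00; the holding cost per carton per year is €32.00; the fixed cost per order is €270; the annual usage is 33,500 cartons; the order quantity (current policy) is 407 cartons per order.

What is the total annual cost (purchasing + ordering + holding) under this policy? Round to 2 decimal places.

€1,971,735.59

Ordering: D/Q × S = 33,500/407 × €270 = €22,223.59
Holding:  Q/2 × H = 407/2 × €32 = €6,512.00
Purchase cost = D·C = 33,500 × 58 = €1,943,000.00
Total = €22,223.59 + €6,512.00 + €1,943,000.00 = €1,971,735.59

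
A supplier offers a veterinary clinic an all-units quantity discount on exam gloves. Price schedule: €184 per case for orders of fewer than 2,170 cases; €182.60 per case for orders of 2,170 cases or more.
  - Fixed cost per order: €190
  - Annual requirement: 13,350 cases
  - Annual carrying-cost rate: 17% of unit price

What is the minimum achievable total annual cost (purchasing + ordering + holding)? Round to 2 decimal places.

€2,468,996.96

H₁ = 17%×€184 = €31.2800;  H₂ = 17%×€182.60 = €31.0420
EOQ₁ = √(2×13,350×190/31.2800) = 402.72  (< 2,170, feasible at tier 1)
EOQ₂ = √(2×13,350×190/31.0420) = 404.26  (< 2,170 → use Q = 2,170 at tier-2 price)
TC(tier 1 (EOQ₁), Q≈402.7) = €2,468,996.96
TC(tier 2, Q≈2,170.0) = €2,472,559.46
Minimum at tier 1 (EOQ₁): €2,468,996.96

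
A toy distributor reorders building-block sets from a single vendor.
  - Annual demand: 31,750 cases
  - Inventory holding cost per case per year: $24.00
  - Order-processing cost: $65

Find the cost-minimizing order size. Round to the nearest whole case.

415 cases

Q* = √(2·D·S / H) = √(2·31,750·65 / 24) = √171,979.2 ≈ 414.70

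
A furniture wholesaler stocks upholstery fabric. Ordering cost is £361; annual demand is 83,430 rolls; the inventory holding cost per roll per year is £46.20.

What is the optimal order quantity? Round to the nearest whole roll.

1,142 rolls

2DS/H = 2·83,430·361/46.2 = 1,303,819.48
EOQ = √1,303,819.48 ≈ 1,141.85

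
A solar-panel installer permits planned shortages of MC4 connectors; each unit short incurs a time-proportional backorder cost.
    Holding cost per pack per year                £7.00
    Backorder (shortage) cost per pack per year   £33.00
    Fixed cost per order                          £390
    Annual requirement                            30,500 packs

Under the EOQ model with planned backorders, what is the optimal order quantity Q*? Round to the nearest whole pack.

2,030 packs

Q* = √(2DS/H) · √((H + b)/b)
   = √(2 × 30,500 × 390 / 7) · √((7 + 33) / 33)
   = 1,843.521 × 1.1010 ≈ 2,029.65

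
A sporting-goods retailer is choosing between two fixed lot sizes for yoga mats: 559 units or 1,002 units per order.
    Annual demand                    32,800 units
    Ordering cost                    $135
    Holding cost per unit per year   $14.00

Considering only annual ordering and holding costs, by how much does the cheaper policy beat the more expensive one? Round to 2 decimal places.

$401.13

For each Q, cost = (D/Q)·S + (Q/2)·H.
TC(559) = (32,800/559)×135 + (559/2)×14 = $11,834.29
TC(1,002) = (32,800/1,002)×135 + (1,002/2)×14 = $11,433.16
Cheaper: Q = 1,002.  Difference = $401.13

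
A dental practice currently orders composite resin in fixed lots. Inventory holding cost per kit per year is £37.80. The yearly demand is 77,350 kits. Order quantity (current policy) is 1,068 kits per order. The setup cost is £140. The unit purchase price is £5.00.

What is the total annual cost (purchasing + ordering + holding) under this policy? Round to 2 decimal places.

£417,074.71

Annual ordering cost = (D/Q)·S = (77,350/1,068) × 140 = £10,139.51
Annual holding cost  = (Q/2)·H = (1,068/2) × 37.8 = £20,185.20
Purchase cost = D·C = 77,350 × 5 = £386,750.00
Total = £10,139.51 + £20,185.20 + £386,750.00 = £417,074.71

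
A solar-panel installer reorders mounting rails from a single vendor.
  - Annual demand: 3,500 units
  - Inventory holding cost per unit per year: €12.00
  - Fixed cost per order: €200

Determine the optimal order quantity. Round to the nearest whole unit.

Q* = √(2·D·S / H) = √(2·3,500·200 / 12) = √116,666.7 ≈ 341.57

342 units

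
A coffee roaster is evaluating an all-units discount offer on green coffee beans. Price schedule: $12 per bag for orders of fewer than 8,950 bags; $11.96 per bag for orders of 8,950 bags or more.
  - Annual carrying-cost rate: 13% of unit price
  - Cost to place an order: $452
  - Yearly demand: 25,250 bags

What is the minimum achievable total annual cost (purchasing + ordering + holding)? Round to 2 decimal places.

H₁ = 13%×$12 = $1.5600;  H₂ = 13%×$11.96 = $1.5548
EOQ₁ = √(2×25,250×452/1.5600) = 3,825.19  (< 8,950, feasible at tier 1)
EOQ₂ = √(2×25,250×452/1.5548) = 3,831.58  (< 8,950 → use Q = 8,950 at tier-2 price)
TC(tier 1 (EOQ₁), Q≈3,825.2) = $308,967.29
TC(tier 2, Q≈8,950.0) = $310,222.93
Minimum at tier 1 (EOQ₁): $308,967.29

$308,967.29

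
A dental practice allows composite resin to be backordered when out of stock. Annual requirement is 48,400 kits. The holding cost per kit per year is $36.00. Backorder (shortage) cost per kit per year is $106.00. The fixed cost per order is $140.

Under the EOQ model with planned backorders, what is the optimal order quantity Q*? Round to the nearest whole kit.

710 kits

Q* = √(2DS/H) · √((H + b)/b)
   = √(2 × 48,400 × 140 / 36) · √((36 + 106) / 106)
   = 613.551 × 1.1574 ≈ 710.14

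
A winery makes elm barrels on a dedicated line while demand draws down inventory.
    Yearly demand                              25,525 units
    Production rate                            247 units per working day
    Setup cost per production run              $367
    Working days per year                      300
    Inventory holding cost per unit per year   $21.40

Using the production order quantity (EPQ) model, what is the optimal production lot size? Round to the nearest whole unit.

Daily demand d = 25,525/300 = 85.083; p = 247; 1 − d/p = 0.65553
EPQ = √(2DS / (H(1 − d/p)))
    = √(2 × 25,525 × 367 / (21.4 × 0.65553)) ≈ 1,155.65

1,156 units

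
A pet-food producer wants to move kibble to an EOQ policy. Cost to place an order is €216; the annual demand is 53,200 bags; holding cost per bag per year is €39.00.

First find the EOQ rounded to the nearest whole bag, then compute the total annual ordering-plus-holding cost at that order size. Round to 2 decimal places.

€29,938.50

Q* = √(2·D·S / H) = √(2·53,200·216 / 39) = √589,292.3 ≈ 767.65 → Q = 768 bags
Ordering: D/Q × S = 53,200/768 × €216 = €14,962.50
Holding:  Q/2 × H = 768/2 × €39 = €14,976.00
Total = €14,962.50 + €14,976.00 = €29,938.50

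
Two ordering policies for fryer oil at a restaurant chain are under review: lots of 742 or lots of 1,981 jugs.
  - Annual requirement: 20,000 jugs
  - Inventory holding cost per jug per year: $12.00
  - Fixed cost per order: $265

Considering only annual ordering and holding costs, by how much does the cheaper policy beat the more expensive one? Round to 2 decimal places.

TC(Q) = (D/Q)S + (Q/2)H
TC(742) = (20,000/742)×265 + (742/2)×12 = $11,594.86
TC(1,981) = (20,000/1,981)×265 + (1,981/2)×12 = $14,561.42
Cheaper: Q = 742.  Difference = $2,966.56

$2,966.56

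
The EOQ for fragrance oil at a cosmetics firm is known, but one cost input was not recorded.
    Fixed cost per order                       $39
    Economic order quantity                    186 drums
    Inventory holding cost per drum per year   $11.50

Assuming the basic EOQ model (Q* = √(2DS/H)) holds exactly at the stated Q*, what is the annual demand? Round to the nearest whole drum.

Since Q* = (2DS/H)^½, squaring gives Q*²·H = 2DS.
D = Q²H / (2S) = 186² × 11.5 / (2 × 39) = 5,100.69

5,101 drums per year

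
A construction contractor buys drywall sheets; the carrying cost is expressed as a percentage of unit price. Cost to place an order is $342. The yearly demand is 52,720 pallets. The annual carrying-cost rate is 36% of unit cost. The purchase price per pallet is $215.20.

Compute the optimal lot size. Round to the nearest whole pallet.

682 pallets

H = i·C = 0.36 × $215.2 = $77.4720 per pallet-year
Q* = √(2·D·S / H) = √(2·52,720·342 / 77.472) = √465,464.7 ≈ 682.25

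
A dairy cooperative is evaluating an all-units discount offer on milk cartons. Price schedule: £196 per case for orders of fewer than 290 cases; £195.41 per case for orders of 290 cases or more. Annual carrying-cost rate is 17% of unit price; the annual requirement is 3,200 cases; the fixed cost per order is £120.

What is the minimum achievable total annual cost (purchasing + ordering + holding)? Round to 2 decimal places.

£631,452.99

H₁ = 17%×£196 = £33.3200;  H₂ = 17%×£195.41 = £33.2197
EOQ₁ = √(2×3,200×120/33.3200) = 151.82  (< 290, feasible at tier 1)
EOQ₂ = √(2×3,200×120/33.2197) = 152.05  (< 290 → use Q = 290 at tier-2 price)
TC(tier 1 (EOQ₁), Q≈151.8) = £632,258.63
TC(tier 2, Q≈290.0) = £631,452.99
Minimum at tier 2: £631,452.99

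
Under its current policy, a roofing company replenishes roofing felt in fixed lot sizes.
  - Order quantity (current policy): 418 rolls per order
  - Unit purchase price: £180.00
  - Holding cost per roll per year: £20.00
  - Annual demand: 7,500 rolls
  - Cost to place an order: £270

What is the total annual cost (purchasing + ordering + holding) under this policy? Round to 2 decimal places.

£1,359,024.50

Ordering: D/Q × S = 7,500/418 × £270 = £4,844.50
Holding:  Q/2 × H = 418/2 × £20 = £4,180.00
Purchase cost = D·C = 7,500 × 180 = £1,350,000.00
Total = £4,844.50 + £4,180.00 + £1,350,000.00 = £1,359,024.50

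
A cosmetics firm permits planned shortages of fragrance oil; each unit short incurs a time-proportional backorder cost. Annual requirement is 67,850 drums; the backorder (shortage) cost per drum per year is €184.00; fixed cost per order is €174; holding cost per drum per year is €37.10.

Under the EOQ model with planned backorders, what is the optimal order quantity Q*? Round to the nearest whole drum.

875 drums

Q* = √(2DS/H) · √((H + b)/b)
   = √(2 × 67,850 × 174 / 37.1) · √((37.1 + 184) / 184)
   = 797.770 × 1.0962 ≈ 874.51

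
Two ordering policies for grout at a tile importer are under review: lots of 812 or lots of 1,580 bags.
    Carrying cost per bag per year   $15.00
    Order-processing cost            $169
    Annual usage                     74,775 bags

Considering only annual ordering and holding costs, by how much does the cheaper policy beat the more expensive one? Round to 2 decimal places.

For each Q, cost = (D/Q)·S + (Q/2)·H.
TC(812) = (74,775/812)×169 + (812/2)×15 = $21,652.78
TC(1,580) = (74,775/1,580)×169 + (1,580/2)×15 = $19,848.09
|ΔTC| = |$21,652.78 − $19,848.09| = $1,804.69

$1,804.69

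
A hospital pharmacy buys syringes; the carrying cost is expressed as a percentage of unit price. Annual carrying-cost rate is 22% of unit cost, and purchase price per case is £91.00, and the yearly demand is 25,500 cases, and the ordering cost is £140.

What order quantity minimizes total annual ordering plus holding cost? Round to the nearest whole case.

Holding cost per case per year: H = 22% × £91 = £20.0200
Optimal lot size Q* = (2 × 25,500 × £140 / £20.02)^½ ≈ 597.20

597 cases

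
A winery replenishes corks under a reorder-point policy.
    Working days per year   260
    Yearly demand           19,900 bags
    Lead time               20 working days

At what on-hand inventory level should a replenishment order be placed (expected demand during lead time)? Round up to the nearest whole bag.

Daily demand d = 19,900 / 260 = 76.538 bags/day
Demand during lead time = 76.538 × 20 = 1,530.77
Reorder point = 1,530.77 → round up

1,531 bags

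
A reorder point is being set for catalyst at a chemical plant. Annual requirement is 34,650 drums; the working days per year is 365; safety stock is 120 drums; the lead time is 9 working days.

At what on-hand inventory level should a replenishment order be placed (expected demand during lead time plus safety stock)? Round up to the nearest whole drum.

975 drums

Daily demand d = 34,650 / 365 = 94.932 drums/day
Demand during lead time = 94.932 × 9 = 854.38
Reorder point = 854.38 + 120 = 974.38 → round up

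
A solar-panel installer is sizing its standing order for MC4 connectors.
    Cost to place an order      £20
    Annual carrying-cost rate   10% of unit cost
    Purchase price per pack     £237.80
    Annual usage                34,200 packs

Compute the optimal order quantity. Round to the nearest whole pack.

240 packs

Holding cost per pack per year: H = 10% × £237.8 = £23.7800
2DS/H = 2·34,200·20/23.78 = 57,527.33
EOQ = √57,527.33 ≈ 239.85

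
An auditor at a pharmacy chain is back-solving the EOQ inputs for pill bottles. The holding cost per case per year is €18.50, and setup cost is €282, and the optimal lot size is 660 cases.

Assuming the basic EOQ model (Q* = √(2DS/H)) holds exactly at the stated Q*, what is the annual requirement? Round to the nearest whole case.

EOQ relation: Q² = 2DS/H, so rearrange for the unknown.
D = Q²H / (2S) = 660² × 18.5 / (2 × 282) = 14,288.30

14,288 cases per year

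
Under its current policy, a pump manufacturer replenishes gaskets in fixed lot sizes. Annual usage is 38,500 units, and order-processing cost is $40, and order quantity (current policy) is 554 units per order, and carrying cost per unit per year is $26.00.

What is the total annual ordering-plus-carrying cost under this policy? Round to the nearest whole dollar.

Ordering: D/Q × S = 38,500/554 × $40 = $2,779.78
Holding:  Q/2 × H = 554/2 × $26 = $7,202.00
Total = $2,779.78 + $7,202.00 = $9,981.78

$9,982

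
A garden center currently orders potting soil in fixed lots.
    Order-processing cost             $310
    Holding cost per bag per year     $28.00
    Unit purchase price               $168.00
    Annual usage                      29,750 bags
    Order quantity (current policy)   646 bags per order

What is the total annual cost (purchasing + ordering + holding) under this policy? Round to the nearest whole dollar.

Annual ordering cost = (D/Q)·S = (29,750/646) × 310 = $14,276.32
Annual holding cost  = (Q/2)·H = (646/2) × 28 = $9,044.00
Purchase cost = D·C = 29,750 × 168 = $4,998,000.00
Total = $14,276.32 + $9,044.00 + $4,998,000.00 = $5,021,320.32

$5,021,320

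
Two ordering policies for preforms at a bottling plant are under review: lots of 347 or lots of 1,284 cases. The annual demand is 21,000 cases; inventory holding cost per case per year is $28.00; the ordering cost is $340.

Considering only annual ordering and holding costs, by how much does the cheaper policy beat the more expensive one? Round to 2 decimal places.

$1,897.62

Annual cost at Q: ordering D·S/Q plus holding Q·H/2.
TC(347) = (21,000/347)×340 + (347/2)×28 = $25,434.37
TC(1,284) = (21,000/1,284)×340 + (1,284/2)×28 = $23,536.75
Lots of 1,284 are cheaper by $1,897.62.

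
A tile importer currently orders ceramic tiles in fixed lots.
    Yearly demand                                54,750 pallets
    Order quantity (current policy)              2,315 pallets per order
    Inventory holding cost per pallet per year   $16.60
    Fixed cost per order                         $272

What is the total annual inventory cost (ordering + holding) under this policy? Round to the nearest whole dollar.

Ordering: D/Q × S = 54,750/2,315 × $272 = $6,432.83
Holding:  Q/2 × H = 2,315/2 × $16.6 = $19,214.50
Total = $6,432.83 + $19,214.50 = $25,647.33

$25,647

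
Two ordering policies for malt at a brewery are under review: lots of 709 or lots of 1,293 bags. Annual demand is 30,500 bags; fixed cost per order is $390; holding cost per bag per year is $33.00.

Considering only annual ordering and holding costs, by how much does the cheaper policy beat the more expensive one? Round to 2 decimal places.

$2,058.39

TC(Q) = (D/Q)S + (Q/2)H
TC(709) = (30,500/709)×390 + (709/2)×33 = $28,475.65
TC(1,293) = (30,500/1,293)×390 + (1,293/2)×33 = $30,534.04
|ΔTC| = |$28,475.65 − $30,534.04| = $2,058.39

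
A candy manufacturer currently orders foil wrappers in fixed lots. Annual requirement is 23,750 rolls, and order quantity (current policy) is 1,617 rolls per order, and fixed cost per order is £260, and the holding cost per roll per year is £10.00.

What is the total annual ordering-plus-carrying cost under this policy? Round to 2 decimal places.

Annual ordering cost = (D/Q)·S = (23,750/1,617) × 260 = £3,818.80
Annual holding cost  = (Q/2)·H = (1,617/2) × 10 = £8,085.00
Total = £3,818.80 + £8,085.00 = £11,903.80

£11,903.80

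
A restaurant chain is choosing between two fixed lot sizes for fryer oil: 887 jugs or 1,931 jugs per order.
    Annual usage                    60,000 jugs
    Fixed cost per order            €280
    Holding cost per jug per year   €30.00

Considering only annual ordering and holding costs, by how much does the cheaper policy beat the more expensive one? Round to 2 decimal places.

€5,419.91

Annual cost at Q: ordering D·S/Q plus holding Q·H/2.
TC(887) = (60,000/887)×280 + (887/2)×30 = €32,245.25
TC(1,931) = (60,000/1,931)×280 + (1,931/2)×30 = €37,665.16
|ΔTC| = |€32,245.25 − €37,665.16| = €5,419.91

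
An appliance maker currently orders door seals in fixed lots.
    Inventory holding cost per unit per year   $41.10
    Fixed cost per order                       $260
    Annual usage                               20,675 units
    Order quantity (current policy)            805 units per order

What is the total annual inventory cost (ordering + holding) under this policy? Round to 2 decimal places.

$23,220.39

Annual ordering cost = (D/Q)·S = (20,675/805) × 260 = $6,677.64
Annual holding cost  = (Q/2)·H = (805/2) × 41.1 = $16,542.75
Total = $6,677.64 + $16,542.75 = $23,220.39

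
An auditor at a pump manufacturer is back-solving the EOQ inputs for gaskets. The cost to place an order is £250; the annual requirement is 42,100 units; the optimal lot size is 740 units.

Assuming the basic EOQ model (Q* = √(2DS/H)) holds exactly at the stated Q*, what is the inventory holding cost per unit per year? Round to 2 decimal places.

£38.44

EOQ relation: Q² = 2DS/H, so rearrange for the unknown.
H = 2DS / Q² = 2 × 42,100 × 250 / 740² = 38.4405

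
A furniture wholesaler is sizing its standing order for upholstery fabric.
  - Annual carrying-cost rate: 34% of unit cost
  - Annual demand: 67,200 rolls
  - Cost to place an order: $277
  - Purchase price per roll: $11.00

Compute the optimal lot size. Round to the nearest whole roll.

3,155 rolls

Carrying cost H = $11 × 34% = $3.7400/roll/yr
EOQ = √(2DS/H) = √(2 × 67,200 × 277 / 3.74)
    = √(9,954,224.60) ≈ 3,155.03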